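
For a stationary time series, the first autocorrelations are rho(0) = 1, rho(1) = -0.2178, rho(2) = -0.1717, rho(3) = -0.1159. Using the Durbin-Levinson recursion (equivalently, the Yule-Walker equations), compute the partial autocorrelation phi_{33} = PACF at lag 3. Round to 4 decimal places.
\phi_{33} = -0.2350

The PACF at lag k is phi_{kk}, the last component of the solution
to the Yule-Walker system G_k phi = r_k where
  (G_k)_{ij} = rho(|i - j|), (r_k)_i = rho(i), i,j = 1..k.
Equivalently, Durbin-Levinson gives phi_{kk} iteratively:
  phi_{11} = rho(1)
  phi_{kk} = [rho(k) - sum_{j=1..k-1} phi_{k-1,j} rho(k-j)]
            / [1 - sum_{j=1..k-1} phi_{k-1,j} rho(j)],
  phi_{k,j} = phi_{k-1,j} - phi_{kk} phi_{k-1,k-j},  j = 1..k-1.
Step k = 1:
  phi_11 = rho(1) = -0.2178.
Step k = 2:
  phi_22 = [rho(2) - phi_11 rho(1)] / [1 - phi_11 rho(1)] = [-0.1717 - (-0.2178)(-0.2178)] / [1 - (-0.2178)(-0.2178)]
         = -0.21913684 / 0.95256316 = -0.23005.
  Update: phi_21 = phi_11 - phi_22 phi_11 = -0.2178 - (-0.23005)(-0.2178) = -0.267905.
Step k = 3:
  phi_33 = [rho(3) - phi_21 rho(2) - phi_22 rho(1)] / [1 - phi_21 rho(1) - phi_22 rho(2)]
    numerator   = -0.1159 - (-0.267905)(-0.1717) - (-0.23005)(-0.2178) = -0.21200408
    denominator = 1 - (-0.267905)(-0.2178) - (-0.23005)(-0.1717) = 0.9021508
  phi_33 = -0.21200408 / 0.9021508 = -0.235.
Therefore phi_{33} = -0.2350.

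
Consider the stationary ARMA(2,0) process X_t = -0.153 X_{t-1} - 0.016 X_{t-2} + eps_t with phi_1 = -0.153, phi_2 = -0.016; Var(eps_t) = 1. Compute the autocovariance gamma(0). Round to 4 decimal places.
\gamma(0) = 1.0235

Multiply the model equation by X_{t-k} and take expectations. With theta_0 = psi_0 = 1 and psi_j the MA(infinity) weights, this gives
  gamma(k) - sum_i phi_i gamma(k-i) = c_k,
  c_k = sigma^2 * sum_{j=k..q} theta_j psi_{j-k}   (c_k = 0 for k > q),
using gamma(-m) = gamma(m).
Pure AR (q = 0): c_0 = sigma^2 = 1, c_k = 0 for k >= 1.
Equations for k = 0, 1, 2 (AR order 2, c_2 = 0):
  (E0) gamma(0) = phi_1 gamma(1) + phi_2 gamma(2) + c_0
  (E1) gamma(1) = phi_1 gamma(0) + phi_2 gamma(1) + c_1
  (E2) gamma(2) = phi_1 gamma(1) + phi_2 gamma(0)
From (E1): gamma(1) = A gamma(0) + B with
  A = phi_1 / (1 - phi_2) = -0.153 / 1.016 = -0.150591,   B = c_1 / (1 - phi_2) = 0 / 1.016 = 0.
Insert (E2) into (E0): gamma(0) (1 - phi_2^2) = phi_1 (1 + phi_2) gamma(1) + c_0.
  phi_1 (1 + phi_2) = (-0.153)(0.984) = -0.150552,   1 - phi_2^2 = 0.999744.
Replace gamma(1) by A gamma(0) + B and collect gamma(0):
  gamma(0) [0.999744 - (-0.150552)(-0.150591)] = c_0 = 1
  gamma(0) * 0.977072 = 1
  gamma(0) = 1 / 0.977072 = 1.023466.
Therefore gamma(0) = 1.0235 (to 4 decimal places).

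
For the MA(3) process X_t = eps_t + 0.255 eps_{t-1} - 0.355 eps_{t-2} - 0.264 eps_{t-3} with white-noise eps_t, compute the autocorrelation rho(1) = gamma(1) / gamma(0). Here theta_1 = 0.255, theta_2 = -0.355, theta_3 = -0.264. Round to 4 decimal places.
\rho(1) = 0.2048

For an MA(q) process with theta_0 = 1, the autocovariance is
  gamma(k) = sigma^2 * sum_{i=0..q-k} theta_i * theta_{i+k},
and rho(k) = gamma(k) / gamma(0). Sigma^2 cancels.
  numerator   = (1)*(0.255) + (0.255)*(-0.355) + (-0.355)*(-0.264) = 0.258195.
  denominator = (1)^2 + (0.255)^2 + (-0.355)^2 + (-0.264)^2 = 1.260746.
  rho(1) = 0.258195 / 1.260746 = 0.2048.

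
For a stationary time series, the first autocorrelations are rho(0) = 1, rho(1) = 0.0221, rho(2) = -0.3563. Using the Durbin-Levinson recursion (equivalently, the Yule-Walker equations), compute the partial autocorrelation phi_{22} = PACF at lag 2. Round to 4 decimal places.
\phi_{22} = -0.3570

The PACF at lag k is phi_{kk}, the last component of the solution
to the Yule-Walker system G_k phi = r_k where
  (G_k)_{ij} = rho(|i - j|), (r_k)_i = rho(i), i,j = 1..k.
Equivalently, Durbin-Levinson gives phi_{kk} iteratively:
  phi_{11} = rho(1)
  phi_{kk} = [rho(k) - sum_{j=1..k-1} phi_{k-1,j} rho(k-j)]
            / [1 - sum_{j=1..k-1} phi_{k-1,j} rho(j)],
  phi_{k,j} = phi_{k-1,j} - phi_{kk} phi_{k-1,k-j},  j = 1..k-1.
Step k = 1:
  phi_11 = rho(1) = 0.0221.
Step k = 2:
  phi_22 = [rho(2) - phi_11 rho(1)] / [1 - phi_11 rho(1)] = [-0.3563 - (0.0221)(0.0221)] / [1 - (0.0221)(0.0221)]
         = -0.35678841 / 0.99951159 = -0.357.
Therefore phi_{22} = -0.3570.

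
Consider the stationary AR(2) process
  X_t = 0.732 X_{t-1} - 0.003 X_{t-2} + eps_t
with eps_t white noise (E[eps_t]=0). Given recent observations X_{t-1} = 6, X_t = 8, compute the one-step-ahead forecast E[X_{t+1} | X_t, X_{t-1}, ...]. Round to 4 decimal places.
E[X_{t+1} \mid \mathcal F_t] = 5.8380

For an AR(p) model X_t = c + sum_i phi_i X_{t-i} + eps_t, the
one-step-ahead conditional mean is
  E[X_{t+1} | X_t, ...] = c + sum_i phi_i X_{t+1-i}.
Substitute known values:
  E[X_{t+1} | ...] = (0.732) * (8) + (-0.003) * (6)
                   = 5.8380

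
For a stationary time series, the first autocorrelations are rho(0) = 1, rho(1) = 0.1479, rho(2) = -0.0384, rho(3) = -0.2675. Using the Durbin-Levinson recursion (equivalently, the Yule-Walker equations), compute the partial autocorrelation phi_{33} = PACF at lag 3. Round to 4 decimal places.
\phi_{33} = -0.2590

The PACF at lag k is phi_{kk}, the last component of the solution
to the Yule-Walker system G_k phi = r_k where
  (G_k)_{ij} = rho(|i - j|), (r_k)_i = rho(i), i,j = 1..k.
Equivalently, Durbin-Levinson gives phi_{kk} iteratively:
  phi_{11} = rho(1)
  phi_{kk} = [rho(k) - sum_{j=1..k-1} phi_{k-1,j} rho(k-j)]
            / [1 - sum_{j=1..k-1} phi_{k-1,j} rho(j)],
  phi_{k,j} = phi_{k-1,j} - phi_{kk} phi_{k-1,k-j},  j = 1..k-1.
Step k = 1:
  phi_11 = rho(1) = 0.1479.
Step k = 2:
  phi_22 = [rho(2) - phi_11 rho(1)] / [1 - phi_11 rho(1)] = [-0.0384 - (0.1479)(0.1479)] / [1 - (0.1479)(0.1479)]
         = -0.06027441 / 0.97812559 = -0.061622.
  Update: phi_21 = phi_11 - phi_22 phi_11 = 0.1479 - (-0.061622)(0.1479) = 0.157014.
Step k = 3:
  phi_33 = [rho(3) - phi_21 rho(2) - phi_22 rho(1)] / [1 - phi_21 rho(1) - phi_22 rho(2)]
    numerator   = -0.2675 - (0.157014)(-0.0384) - (-0.061622)(0.1479) = -0.25235672
    denominator = 1 - (0.157014)(0.1479) - (-0.061622)(-0.0384) = 0.97441134
  phi_33 = -0.25235672 / 0.97441134 = -0.259.
Therefore phi_{33} = -0.2590.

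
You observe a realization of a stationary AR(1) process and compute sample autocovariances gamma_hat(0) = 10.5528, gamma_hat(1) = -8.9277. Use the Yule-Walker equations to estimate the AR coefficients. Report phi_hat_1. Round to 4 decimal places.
\hat\phi_{1} = -0.8460

The Yule-Walker equations for an AR(p) process read, in matrix form,
  Gamma_p phi = r_p,   with   (Gamma_p)_{ij} = gamma(|i - j|),
                       (r_p)_i = gamma(i),   i,j = 1..p.
Substitute the sample gammas (Toeplitz matrix and right-hand side of size 1):
  Gamma_p = [[10.5528]]
  r_p     = [-8.9277]
With p = 1 this is the single equation gamma(0) phi_1 = gamma(1):
  phi_hat_1 = gamma(1) / gamma(0) = -8.9277 / 10.5528 = -0.8460.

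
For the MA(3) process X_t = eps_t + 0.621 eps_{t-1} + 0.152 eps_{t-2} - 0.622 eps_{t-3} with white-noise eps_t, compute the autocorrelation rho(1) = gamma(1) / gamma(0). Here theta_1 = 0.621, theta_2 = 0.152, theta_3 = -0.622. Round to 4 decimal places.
\rho(1) = 0.3458

For an MA(q) process with theta_0 = 1, the autocovariance is
  gamma(k) = sigma^2 * sum_{i=0..q-k} theta_i * theta_{i+k},
and rho(k) = gamma(k) / gamma(0). Sigma^2 cancels.
  numerator   = (1)*(0.621) + (0.621)*(0.152) + (0.152)*(-0.622) = 0.620848.
  denominator = (1)^2 + (0.621)^2 + (0.152)^2 + (-0.622)^2 = 1.795629.
  rho(1) = 0.620848 / 1.795629 = 0.3458.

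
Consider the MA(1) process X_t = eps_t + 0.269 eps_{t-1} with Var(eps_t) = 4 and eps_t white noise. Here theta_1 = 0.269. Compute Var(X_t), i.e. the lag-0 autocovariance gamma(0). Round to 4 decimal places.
\gamma(0) = 4.2894

For an MA(q) process X_t = eps_t + sum_i theta_i eps_{t-i} with
Var(eps_t) = sigma^2, the variance is
  gamma(0) = sigma^2 * (1 + sum_i theta_i^2).
  sum_i theta_i^2 = (0.269)^2 = 0.072361.
  gamma(0) = 4 * (1 + 0.072361) = 4 * 1.072361 = 4.289444, which rounds to 4.2894.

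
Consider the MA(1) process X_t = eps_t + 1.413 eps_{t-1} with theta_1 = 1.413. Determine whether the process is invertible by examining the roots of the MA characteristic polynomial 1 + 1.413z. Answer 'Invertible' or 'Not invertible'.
\text{Not invertible}

The MA(q) characteristic polynomial is P(z) = 1 + 1.413z.
Invertibility requires all roots to lie outside the unit circle, i.e. |z| > 1 for every root.
This is linear in z: 1 + (1.413) z = 0  =>  z = -1/(1.413) = -0.707714,  |z| = 0.707714.
Moduli of all roots: 0.7077.
All moduli strictly greater than 1? No.
Verdict: Not invertible.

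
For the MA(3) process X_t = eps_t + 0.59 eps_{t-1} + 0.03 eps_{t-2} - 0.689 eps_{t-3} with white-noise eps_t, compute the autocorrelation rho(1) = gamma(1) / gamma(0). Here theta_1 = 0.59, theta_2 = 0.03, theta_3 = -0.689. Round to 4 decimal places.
\rho(1) = 0.3219

For an MA(q) process with theta_0 = 1, the autocovariance is
  gamma(k) = sigma^2 * sum_{i=0..q-k} theta_i * theta_{i+k},
and rho(k) = gamma(k) / gamma(0). Sigma^2 cancels.
  numerator   = (1)*(0.59) + (0.59)*(0.03) + (0.03)*(-0.689) = 0.58703.
  denominator = (1)^2 + (0.59)^2 + (0.03)^2 + (-0.689)^2 = 1.823721.
  rho(1) = 0.58703 / 1.823721 = 0.3219.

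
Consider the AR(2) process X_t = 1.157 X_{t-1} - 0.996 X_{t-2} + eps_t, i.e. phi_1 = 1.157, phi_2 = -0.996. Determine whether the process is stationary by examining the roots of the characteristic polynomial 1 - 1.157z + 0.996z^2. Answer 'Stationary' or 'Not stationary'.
\text{Stationary}

The AR(p) characteristic polynomial is P(z) = 1 - 1.157z + 0.996z^2.
Stationarity requires all roots to lie outside the unit circle, i.e. |z| > 1 for every root.
Set 1 + (-1.157) z + (0.996) z^2 = 0, i.e. a z^2 + b z + c = 0 with a = 0.996, b = -1.157, c = 1.
Discriminant D = b^2 - 4ac = (-1.157)^2 - 4*(0.996)*1 = 1.338649 - (3.984) = -2.645351.
D < 0, so the roots are the complex-conjugate pair z = (-b +/- i sqrt(-D)) / (2a) = 0.5808 +/- 0.8165i.
For a conjugate pair |z|^2 = z * conj(z) = (product of roots) = c/a = 1/(0.996) = 1.004016, so |z| = sqrt(1.004016) = 1.002 for both roots.
Moduli of all roots: 1.0020, 1.0020.
All moduli strictly greater than 1? Yes.
Verdict: Stationary.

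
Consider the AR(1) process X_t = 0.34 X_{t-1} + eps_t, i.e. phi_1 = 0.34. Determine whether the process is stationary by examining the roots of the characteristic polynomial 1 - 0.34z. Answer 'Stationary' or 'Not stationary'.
\text{Stationary}

The AR(p) characteristic polynomial is P(z) = 1 - 0.34z.
Stationarity requires all roots to lie outside the unit circle, i.e. |z| > 1 for every root.
This is linear in z: 1 + (-0.34) z = 0  =>  z = -1/(-0.34) = 2.941176,  |z| = 2.941176.
Moduli of all roots: 2.9412.
All moduli strictly greater than 1? Yes.
Verdict: Stationary.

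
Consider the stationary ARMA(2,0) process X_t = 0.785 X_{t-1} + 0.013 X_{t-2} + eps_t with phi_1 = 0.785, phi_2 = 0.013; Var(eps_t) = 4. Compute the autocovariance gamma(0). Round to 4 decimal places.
\gamma(0) = 10.8881

Multiply the model equation by X_{t-k} and take expectations. With theta_0 = psi_0 = 1 and psi_j the MA(infinity) weights, this gives
  gamma(k) - sum_i phi_i gamma(k-i) = c_k,
  c_k = sigma^2 * sum_{j=k..q} theta_j psi_{j-k}   (c_k = 0 for k > q),
using gamma(-m) = gamma(m).
Pure AR (q = 0): c_0 = sigma^2 = 4, c_k = 0 for k >= 1.
Equations for k = 0, 1, 2 (AR order 2, c_2 = 0):
  (E0) gamma(0) = phi_1 gamma(1) + phi_2 gamma(2) + c_0
  (E1) gamma(1) = phi_1 gamma(0) + phi_2 gamma(1) + c_1
  (E2) gamma(2) = phi_1 gamma(1) + phi_2 gamma(0)
From (E1): gamma(1) = A gamma(0) + B with
  A = phi_1 / (1 - phi_2) = 0.785 / 0.987 = 0.795339,   B = c_1 / (1 - phi_2) = 0 / 0.987 = 0.
Insert (E2) into (E0): gamma(0) (1 - phi_2^2) = phi_1 (1 + phi_2) gamma(1) + c_0.
  phi_1 (1 + phi_2) = (0.785)(1.013) = 0.795205,   1 - phi_2^2 = 0.999831.
Replace gamma(1) by A gamma(0) + B and collect gamma(0):
  gamma(0) [0.999831 - (0.795205)(0.795339)] = c_0 = 4
  gamma(0) * 0.367373 = 4
  gamma(0) = 4 / 0.367373 = 10.888113.
Therefore gamma(0) = 10.8881 (to 4 decimal places).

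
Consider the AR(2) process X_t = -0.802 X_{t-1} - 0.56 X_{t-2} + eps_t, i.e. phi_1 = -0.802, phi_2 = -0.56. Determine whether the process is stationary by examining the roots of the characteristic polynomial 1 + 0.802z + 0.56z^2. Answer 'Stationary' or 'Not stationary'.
\text{Stationary}

The AR(p) characteristic polynomial is P(z) = 1 + 0.802z + 0.56z^2.
Stationarity requires all roots to lie outside the unit circle, i.e. |z| > 1 for every root.
Set 1 + (0.802) z + (0.56) z^2 = 0, i.e. a z^2 + b z + c = 0 with a = 0.56, b = 0.802, c = 1.
Discriminant D = b^2 - 4ac = (0.802)^2 - 4*(0.56)*1 = 0.643204 - (2.24) = -1.596796.
D < 0, so the roots are the complex-conjugate pair z = (-b +/- i sqrt(-D)) / (2a) = -0.7161 +/- 1.1283i.
For a conjugate pair |z|^2 = z * conj(z) = (product of roots) = c/a = 1/(0.56) = 1.785714, so |z| = sqrt(1.785714) = 1.3363 for both roots.
Moduli of all roots: 1.3363, 1.3363.
All moduli strictly greater than 1? Yes.
Verdict: Stationary.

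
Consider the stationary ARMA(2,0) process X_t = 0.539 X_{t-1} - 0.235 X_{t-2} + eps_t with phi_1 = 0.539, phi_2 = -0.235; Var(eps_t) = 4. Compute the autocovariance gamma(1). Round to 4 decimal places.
\gamma(1) = 2.2826

Multiply the model equation by X_{t-k} and take expectations. With theta_0 = psi_0 = 1 and psi_j the MA(infinity) weights, this gives
  gamma(k) - sum_i phi_i gamma(k-i) = c_k,
  c_k = sigma^2 * sum_{j=k..q} theta_j psi_{j-k}   (c_k = 0 for k > q),
using gamma(-m) = gamma(m).
Pure AR (q = 0): c_0 = sigma^2 = 4, c_k = 0 for k >= 1.
Equations for k = 0, 1, 2 (AR order 2, c_2 = 0):
  (E0) gamma(0) = phi_1 gamma(1) + phi_2 gamma(2) + c_0
  (E1) gamma(1) = phi_1 gamma(0) + phi_2 gamma(1) + c_1
  (E2) gamma(2) = phi_1 gamma(1) + phi_2 gamma(0)
From (E1): gamma(1) = A gamma(0) + B with
  A = phi_1 / (1 - phi_2) = 0.539 / 1.235 = 0.436437,   B = c_1 / (1 - phi_2) = 0 / 1.235 = 0.
Insert (E2) into (E0): gamma(0) (1 - phi_2^2) = phi_1 (1 + phi_2) gamma(1) + c_0.
  phi_1 (1 + phi_2) = (0.539)(0.765) = 0.412335,   1 - phi_2^2 = 0.944775.
Replace gamma(1) by A gamma(0) + B and collect gamma(0):
  gamma(0) [0.944775 - (0.412335)(0.436437)] = c_0 = 4
  gamma(0) * 0.764817 = 4
  gamma(0) = 4 / 0.764817 = 5.230012.
  gamma(1) = A gamma(0) = (0.436437)(5.230012) = 2.282572.
Therefore gamma(1) = 2.2826 (to 4 decimal places).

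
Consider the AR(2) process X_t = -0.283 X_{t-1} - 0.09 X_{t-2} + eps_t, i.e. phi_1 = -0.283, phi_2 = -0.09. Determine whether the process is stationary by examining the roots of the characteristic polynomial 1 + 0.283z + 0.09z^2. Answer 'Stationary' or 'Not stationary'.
\text{Stationary}

The AR(p) characteristic polynomial is P(z) = 1 + 0.283z + 0.09z^2.
Stationarity requires all roots to lie outside the unit circle, i.e. |z| > 1 for every root.
Set 1 + (0.283) z + (0.09) z^2 = 0, i.e. a z^2 + b z + c = 0 with a = 0.09, b = 0.283, c = 1.
Discriminant D = b^2 - 4ac = (0.283)^2 - 4*(0.09)*1 = 0.080089 - (0.36) = -0.279911.
D < 0, so the roots are the complex-conjugate pair z = (-b +/- i sqrt(-D)) / (2a) = -1.5722 +/- 2.9393i.
For a conjugate pair |z|^2 = z * conj(z) = (product of roots) = c/a = 1/(0.09) = 11.111111, so |z| = sqrt(11.111111) = 3.3333 for both roots.
Moduli of all roots: 3.3333, 3.3333.
All moduli strictly greater than 1? Yes.
Verdict: Stationary.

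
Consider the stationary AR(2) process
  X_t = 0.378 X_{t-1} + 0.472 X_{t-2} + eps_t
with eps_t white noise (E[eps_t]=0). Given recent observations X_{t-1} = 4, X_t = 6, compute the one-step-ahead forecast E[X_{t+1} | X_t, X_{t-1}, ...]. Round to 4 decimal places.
E[X_{t+1} \mid \mathcal F_t] = 4.1560

For an AR(p) model X_t = c + sum_i phi_i X_{t-i} + eps_t, the
one-step-ahead conditional mean is
  E[X_{t+1} | X_t, ...] = c + sum_i phi_i X_{t+1-i}.
Substitute known values:
  E[X_{t+1} | ...] = (0.378) * (6) + (0.472) * (4)
                   = 4.1560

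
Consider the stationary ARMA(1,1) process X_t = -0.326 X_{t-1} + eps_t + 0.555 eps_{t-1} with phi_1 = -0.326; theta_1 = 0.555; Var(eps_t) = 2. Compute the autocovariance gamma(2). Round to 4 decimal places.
\gamma(2) = -0.1368

Multiply the model equation by X_{t-k} and take expectations. With theta_0 = psi_0 = 1 and psi_j the MA(infinity) weights, this gives
  gamma(k) - sum_i phi_i gamma(k-i) = c_k,
  c_k = sigma^2 * sum_{j=k..q} theta_j psi_{j-k}   (c_k = 0 for k > q),
using gamma(-m) = gamma(m).
psi-weights needed (psi_j = theta_j + sum_i phi_i psi_{j-i}):
  psi_1 = theta_1 + phi_1 = 0.555 + (-0.326) = 0.229
Right-hand sides:
  c_0 = sigma^2 (1 + theta_1 psi_1) = 2 * (1 + (0.555)(0.229)) = 2 * 1.127095 = 2.25419
  c_1 = sigma^2 theta_1 = 2 * (0.555) = 1.11
  c_2 = 0
Equations for k = 0 and k = 1 (AR order 1):
  gamma(0) = phi_1 gamma(1) + c_0
  gamma(1) = phi_1 gamma(0) + c_1
Substituting the second into the first: gamma(0) (1 - phi_1^2) = c_0 + phi_1 c_1, so
  gamma(0) = (c_0 + phi_1 c_1) / (1 - phi_1^2) = (2.25419 + (-0.326)(1.11)) / (1 - (-0.326)^2) = 1.89233 / 0.893724 = 2.117354.
  gamma(1) = phi_1 gamma(0) + c_1 = (-0.326)(2.117354) + (1.11) = 0.419743.
For k = 2 (> q): gamma(2) = phi_1 gamma(1) = (-0.326)(0.419743) = -0.136836.
Therefore gamma(2) = -0.1368 (to 4 decimal places).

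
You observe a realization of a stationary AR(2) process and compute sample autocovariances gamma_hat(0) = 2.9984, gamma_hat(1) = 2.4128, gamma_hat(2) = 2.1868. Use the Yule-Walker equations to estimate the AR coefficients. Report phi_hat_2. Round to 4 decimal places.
\hat\phi_{2} = 0.2320

The Yule-Walker equations for an AR(p) process read, in matrix form,
  Gamma_p phi = r_p,   with   (Gamma_p)_{ij} = gamma(|i - j|),
                       (r_p)_i = gamma(i),   i,j = 1..p.
Substitute the sample gammas (Toeplitz matrix and right-hand side of size 2):
  Gamma_p = [[2.9984, 2.4128], [2.4128, 2.9984]]
  r_p     = [2.4128, 2.1868]
Written out:
  2.9984 phi_1 + 2.4128 phi_2 = 2.4128
  2.4128 phi_1 + 2.9984 phi_2 = 2.1868
Solve by Cramer's rule:
  det = gamma(0)^2 - gamma(1)^2 = (2.9984)^2 - (2.4128)^2 = 8.99040256 - 5.82160384 = 3.16879872
  phi_hat_1 = [gamma(1) gamma(0) - gamma(1) gamma(2)] / det = [(2.4128)(2.9984) - (2.4128)(2.1868)] / 3.16879872 = 1.95822848 / 3.16879872 = 0.618
  phi_hat_2 = [gamma(0) gamma(2) - gamma(1)^2] / det = [(2.9984)(2.1868) - (2.4128)^2] / 3.16879872 = 0.73529728 / 3.16879872 = 0.232
So phi_hat = [0.6180, 0.2320].
Therefore phi_hat_2 = 0.2320.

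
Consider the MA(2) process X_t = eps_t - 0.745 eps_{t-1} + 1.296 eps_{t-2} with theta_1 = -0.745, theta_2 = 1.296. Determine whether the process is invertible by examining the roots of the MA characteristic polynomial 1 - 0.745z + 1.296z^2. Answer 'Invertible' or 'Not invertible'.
\text{Not invertible}

The MA(q) characteristic polynomial is P(z) = 1 - 0.745z + 1.296z^2.
Invertibility requires all roots to lie outside the unit circle, i.e. |z| > 1 for every root.
Set 1 + (-0.745) z + (1.296) z^2 = 0, i.e. a z^2 + b z + c = 0 with a = 1.296, b = -0.745, c = 1.
Discriminant D = b^2 - 4ac = (-0.745)^2 - 4*(1.296)*1 = 0.555025 - (5.184) = -4.628975.
D < 0, so the roots are the complex-conjugate pair z = (-b +/- i sqrt(-D)) / (2a) = 0.2874 +/- 0.8301i.
For a conjugate pair |z|^2 = z * conj(z) = (product of roots) = c/a = 1/(1.296) = 0.771605, so |z| = sqrt(0.771605) = 0.8784 for both roots.
Moduli of all roots: 0.8784, 0.8784.
All moduli strictly greater than 1? No.
Verdict: Not invertible.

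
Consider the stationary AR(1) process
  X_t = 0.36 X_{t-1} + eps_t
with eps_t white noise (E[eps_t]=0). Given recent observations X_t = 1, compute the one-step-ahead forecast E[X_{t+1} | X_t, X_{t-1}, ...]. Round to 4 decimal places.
E[X_{t+1} \mid \mathcal F_t] = 0.3600

For an AR(p) model X_t = c + sum_i phi_i X_{t-i} + eps_t, the
one-step-ahead conditional mean is
  E[X_{t+1} | X_t, ...] = c + sum_i phi_i X_{t+1-i}.
Substitute known values:
  E[X_{t+1} | ...] = (0.36) * (1)
                   = 0.3600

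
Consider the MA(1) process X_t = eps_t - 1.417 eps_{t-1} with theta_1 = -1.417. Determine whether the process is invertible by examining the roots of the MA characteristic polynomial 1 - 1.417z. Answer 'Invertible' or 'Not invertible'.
\text{Not invertible}

The MA(q) characteristic polynomial is P(z) = 1 - 1.417z.
Invertibility requires all roots to lie outside the unit circle, i.e. |z| > 1 for every root.
This is linear in z: 1 + (-1.417) z = 0  =>  z = -1/(-1.417) = 0.705716,  |z| = 0.705716.
Moduli of all roots: 0.7057.
All moduli strictly greater than 1? No.
Verdict: Not invertible.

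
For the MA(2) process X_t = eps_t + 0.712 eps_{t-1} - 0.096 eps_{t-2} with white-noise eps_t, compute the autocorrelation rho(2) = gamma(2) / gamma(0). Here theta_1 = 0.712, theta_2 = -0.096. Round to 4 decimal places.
\rho(2) = -0.0633

For an MA(q) process with theta_0 = 1, the autocovariance is
  gamma(k) = sigma^2 * sum_{i=0..q-k} theta_i * theta_{i+k},
and rho(k) = gamma(k) / gamma(0). Sigma^2 cancels.
  numerator   = (1)*(-0.096) = -0.096.
  denominator = (1)^2 + (0.712)^2 + (-0.096)^2 = 1.51616.
  rho(2) = -0.096 / 1.51616 = -0.0633.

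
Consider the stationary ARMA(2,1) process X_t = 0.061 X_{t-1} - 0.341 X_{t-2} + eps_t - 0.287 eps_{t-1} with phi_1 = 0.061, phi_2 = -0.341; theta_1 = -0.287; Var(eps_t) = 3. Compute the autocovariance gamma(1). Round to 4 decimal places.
\gamma(1) = -0.4786

Multiply the model equation by X_{t-k} and take expectations. With theta_0 = psi_0 = 1 and psi_j the MA(infinity) weights, this gives
  gamma(k) - sum_i phi_i gamma(k-i) = c_k,
  c_k = sigma^2 * sum_{j=k..q} theta_j psi_{j-k}   (c_k = 0 for k > q),
using gamma(-m) = gamma(m).
psi-weights needed (psi_j = theta_j + sum_i phi_i psi_{j-i}):
  psi_1 = theta_1 + phi_1 = -0.287 + (0.061) = -0.226
Right-hand sides:
  c_0 = sigma^2 (1 + theta_1 psi_1) = 3 * (1 + (-0.287)(-0.226)) = 3 * 1.064862 = 3.194586
  c_1 = sigma^2 theta_1 = 3 * (-0.287) = -0.861
  c_2 = 0
Equations for k = 0, 1, 2 (AR order 2, c_2 = 0):
  (E0) gamma(0) = phi_1 gamma(1) + phi_2 gamma(2) + c_0
  (E1) gamma(1) = phi_1 gamma(0) + phi_2 gamma(1) + c_1
  (E2) gamma(2) = phi_1 gamma(1) + phi_2 gamma(0)
From (E1): gamma(1) = A gamma(0) + B with
  A = phi_1 / (1 - phi_2) = 0.061 / 1.341 = 0.045488,   B = c_1 / (1 - phi_2) = -0.861 / 1.341 = -0.642058.
Insert (E2) into (E0): gamma(0) (1 - phi_2^2) = phi_1 (1 + phi_2) gamma(1) + c_0.
  phi_1 (1 + phi_2) = (0.061)(0.659) = 0.040199,   1 - phi_2^2 = 0.883719.
Replace gamma(1) by A gamma(0) + B and collect gamma(0):
  gamma(0) [0.883719 - (0.040199)(0.045488)] = (0.040199)(-0.642058) + 3.194586
  gamma(0) * 0.88189 = 3.168776
  gamma(0) = 3.168776 / 0.88189 = 3.593163.
  gamma(1) = A gamma(0) + B = (0.045488)(3.593163) + (-0.642058) = -0.478611.
Therefore gamma(1) = -0.4786 (to 4 decimal places).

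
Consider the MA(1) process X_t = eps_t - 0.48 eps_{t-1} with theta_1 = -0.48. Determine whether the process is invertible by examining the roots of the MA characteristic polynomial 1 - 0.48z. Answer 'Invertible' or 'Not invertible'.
\text{Invertible}

The MA(q) characteristic polynomial is P(z) = 1 - 0.48z.
Invertibility requires all roots to lie outside the unit circle, i.e. |z| > 1 for every root.
This is linear in z: 1 + (-0.48) z = 0  =>  z = -1/(-0.48) = 2.083333,  |z| = 2.083333.
Moduli of all roots: 2.0833.
All moduli strictly greater than 1? Yes.
Verdict: Invertible.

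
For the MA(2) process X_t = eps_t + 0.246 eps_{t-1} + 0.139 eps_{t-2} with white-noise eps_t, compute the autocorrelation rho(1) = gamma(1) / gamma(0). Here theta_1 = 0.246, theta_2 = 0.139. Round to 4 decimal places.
\rho(1) = 0.2595

For an MA(q) process with theta_0 = 1, the autocovariance is
  gamma(k) = sigma^2 * sum_{i=0..q-k} theta_i * theta_{i+k},
and rho(k) = gamma(k) / gamma(0). Sigma^2 cancels.
  numerator   = (1)*(0.246) + (0.246)*(0.139) = 0.280194.
  denominator = (1)^2 + (0.246)^2 + (0.139)^2 = 1.079837.
  rho(1) = 0.280194 / 1.079837 = 0.2595.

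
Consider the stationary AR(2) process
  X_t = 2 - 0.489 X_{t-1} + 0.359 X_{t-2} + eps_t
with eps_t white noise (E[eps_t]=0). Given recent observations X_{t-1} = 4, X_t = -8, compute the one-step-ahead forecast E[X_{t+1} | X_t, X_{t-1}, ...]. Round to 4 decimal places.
E[X_{t+1} \mid \mathcal F_t] = 7.3480

For an AR(p) model X_t = c + sum_i phi_i X_{t-i} + eps_t, the
one-step-ahead conditional mean is
  E[X_{t+1} | X_t, ...] = c + sum_i phi_i X_{t+1-i}.
Substitute known values:
  E[X_{t+1} | ...] = 2 + (-0.489) * (-8) + (0.359) * (4)
                   = 7.3480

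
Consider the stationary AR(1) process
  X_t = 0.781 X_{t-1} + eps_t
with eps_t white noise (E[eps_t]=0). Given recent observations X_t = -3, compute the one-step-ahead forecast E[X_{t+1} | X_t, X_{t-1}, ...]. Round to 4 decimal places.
E[X_{t+1} \mid \mathcal F_t] = -2.3430

For an AR(p) model X_t = c + sum_i phi_i X_{t-i} + eps_t, the
one-step-ahead conditional mean is
  E[X_{t+1} | X_t, ...] = c + sum_i phi_i X_{t+1-i}.
Substitute known values:
  E[X_{t+1} | ...] = (0.781) * (-3)
                   = -2.3430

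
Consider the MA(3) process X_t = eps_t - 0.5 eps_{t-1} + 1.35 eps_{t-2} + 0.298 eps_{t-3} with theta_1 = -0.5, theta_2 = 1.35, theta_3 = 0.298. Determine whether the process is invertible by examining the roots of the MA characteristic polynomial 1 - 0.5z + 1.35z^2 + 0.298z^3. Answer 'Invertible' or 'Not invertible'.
\text{Not invertible}

The MA(q) characteristic polynomial is P(z) = 1 - 0.5z + 1.35z^2 + 0.298z^3.
Invertibility requires all roots to lie outside the unit circle, i.e. |z| > 1 for every root.
Degree 3: look for a simple real root z0 first, then factor out (1 - z/z0) and solve the remaining quadratic.
Testing z0 = -5: P(-5) = 1 + (-0.5)(-5) + (1.35)(-5)^2 + (0.298)(-5)^3
  = 1 + (2.5) + (33.75) + (-37.25) = 0.  So z_0 = -5 is a root, |z_0| = 5.
Divide out the factor (1 + 0.2 z) = (1 - z/z0) (since 1/z0 = -0.2):
  P(z) = (1 + 0.2 z)(1 + (-0.7) z + (1.49) z^2)
  [check: z-coef -0.7 - (-0.2) = -0.5; z^2-coef 1.49 - (-0.2)(-0.7) = 1.35; z^3-coef -(-0.2)(1.49) = 0.298.]
Remaining roots from the quadratic factor 1 + (-0.7) z + (1.49) z^2:
  Set 1 + (-0.7) z + (1.49) z^2 = 0, i.e. a z^2 + b z + c = 0 with a = 1.49, b = -0.7, c = 1.
  Discriminant D = b^2 - 4ac = (-0.7)^2 - 4*(1.49)*1 = 0.49 - (5.96) = -5.47.
  D < 0, so the roots are the complex-conjugate pair z = (-b +/- i sqrt(-D)) / (2a) = 0.2349 +/- 0.7848i.
  For a conjugate pair |z|^2 = z * conj(z) = (product of roots) = c/a = 1/(1.49) = 0.671141, so |z| = sqrt(0.671141) = 0.8192 for both roots.
Moduli of all roots: 5.0000, 0.8192, 0.8192.
All moduli strictly greater than 1? No.
Verdict: Not invertible.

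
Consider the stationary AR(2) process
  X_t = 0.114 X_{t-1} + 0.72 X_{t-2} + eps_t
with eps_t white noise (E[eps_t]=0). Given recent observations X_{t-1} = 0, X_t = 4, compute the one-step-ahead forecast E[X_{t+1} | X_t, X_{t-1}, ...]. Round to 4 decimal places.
E[X_{t+1} \mid \mathcal F_t] = 0.4560

For an AR(p) model X_t = c + sum_i phi_i X_{t-i} + eps_t, the
one-step-ahead conditional mean is
  E[X_{t+1} | X_t, ...] = c + sum_i phi_i X_{t+1-i}.
Substitute known values:
  E[X_{t+1} | ...] = (0.114) * (4) + (0.72) * (0)
                   = 0.4560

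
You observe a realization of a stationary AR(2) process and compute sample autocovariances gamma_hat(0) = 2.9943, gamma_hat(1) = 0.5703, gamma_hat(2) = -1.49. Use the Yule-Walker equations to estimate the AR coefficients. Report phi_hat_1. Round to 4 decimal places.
\hat\phi_{1} = 0.2960

The Yule-Walker equations for an AR(p) process read, in matrix form,
  Gamma_p phi = r_p,   with   (Gamma_p)_{ij} = gamma(|i - j|),
                       (r_p)_i = gamma(i),   i,j = 1..p.
Substitute the sample gammas (Toeplitz matrix and right-hand side of size 2):
  Gamma_p = [[2.9943, 0.5703], [0.5703, 2.9943]]
  r_p     = [0.5703, -1.49]
Written out:
  2.9943 phi_1 + 0.5703 phi_2 = 0.5703
  0.5703 phi_1 + 2.9943 phi_2 = -1.49
Solve by Cramer's rule:
  det = gamma(0)^2 - gamma(1)^2 = (2.9943)^2 - (0.5703)^2 = 8.96583249 - 0.32524209 = 8.6405904
  phi_hat_1 = [gamma(1) gamma(0) - gamma(1) gamma(2)] / det = [(0.5703)(2.9943) - (0.5703)(-1.49)] / 8.6405904 = 2.55739629 / 8.6405904 = 0.296
  phi_hat_2 = [gamma(0) gamma(2) - gamma(1)^2] / det = [(2.9943)(-1.49) - (0.5703)^2] / 8.6405904 = -4.78674909 / 8.6405904 = -0.554
So phi_hat = [0.2960, -0.5540].
Therefore phi_hat_1 = 0.2960.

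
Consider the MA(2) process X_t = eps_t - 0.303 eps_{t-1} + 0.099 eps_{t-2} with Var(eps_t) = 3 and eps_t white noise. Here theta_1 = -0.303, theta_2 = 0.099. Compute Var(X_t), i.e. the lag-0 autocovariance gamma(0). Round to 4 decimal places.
\gamma(0) = 3.3048

For an MA(q) process X_t = eps_t + sum_i theta_i eps_{t-i} with
Var(eps_t) = sigma^2, the variance is
  gamma(0) = sigma^2 * (1 + sum_i theta_i^2).
  sum_i theta_i^2 = (-0.303)^2 + (0.099)^2 = 0.091809 + 0.009801 = 0.10161.
  gamma(0) = 3 * (1 + 0.10161) = 3 * 1.10161 = 3.30483, which rounds to 3.3048.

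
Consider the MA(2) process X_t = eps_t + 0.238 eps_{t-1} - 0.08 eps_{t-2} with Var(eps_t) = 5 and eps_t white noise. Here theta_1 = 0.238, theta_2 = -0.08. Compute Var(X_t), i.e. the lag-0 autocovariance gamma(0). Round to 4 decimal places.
\gamma(0) = 5.3152

For an MA(q) process X_t = eps_t + sum_i theta_i eps_{t-i} with
Var(eps_t) = sigma^2, the variance is
  gamma(0) = sigma^2 * (1 + sum_i theta_i^2).
  sum_i theta_i^2 = (0.238)^2 + (-0.08)^2 = 0.056644 + 0.0064 = 0.063044.
  gamma(0) = 5 * (1 + 0.063044) = 5 * 1.063044 = 5.31522, which rounds to 5.3152.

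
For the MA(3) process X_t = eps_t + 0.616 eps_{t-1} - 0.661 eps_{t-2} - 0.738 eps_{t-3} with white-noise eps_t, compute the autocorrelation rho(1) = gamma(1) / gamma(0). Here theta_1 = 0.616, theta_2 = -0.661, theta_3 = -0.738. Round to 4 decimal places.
\rho(1) = 0.2951

For an MA(q) process with theta_0 = 1, the autocovariance is
  gamma(k) = sigma^2 * sum_{i=0..q-k} theta_i * theta_{i+k},
and rho(k) = gamma(k) / gamma(0). Sigma^2 cancels.
  numerator   = (1)*(0.616) + (0.616)*(-0.661) + (-0.661)*(-0.738) = 0.696642.
  denominator = (1)^2 + (0.616)^2 + (-0.661)^2 + (-0.738)^2 = 2.361021.
  rho(1) = 0.696642 / 2.361021 = 0.2951.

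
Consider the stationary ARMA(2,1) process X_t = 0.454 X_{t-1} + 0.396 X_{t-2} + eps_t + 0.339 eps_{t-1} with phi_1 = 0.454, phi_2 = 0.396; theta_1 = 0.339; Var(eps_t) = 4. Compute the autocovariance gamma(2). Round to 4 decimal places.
\gamma(2) = 14.0804

Multiply the model equation by X_{t-k} and take expectations. With theta_0 = psi_0 = 1 and psi_j the MA(infinity) weights, this gives
  gamma(k) - sum_i phi_i gamma(k-i) = c_k,
  c_k = sigma^2 * sum_{j=k..q} theta_j psi_{j-k}   (c_k = 0 for k > q),
using gamma(-m) = gamma(m).
psi-weights needed (psi_j = theta_j + sum_i phi_i psi_{j-i}):
  psi_1 = theta_1 + phi_1 = 0.339 + (0.454) = 0.793
Right-hand sides:
  c_0 = sigma^2 (1 + theta_1 psi_1) = 4 * (1 + (0.339)(0.793)) = 4 * 1.268827 = 5.075308
  c_1 = sigma^2 theta_1 = 4 * (0.339) = 1.356
  c_2 = 0
Equations for k = 0, 1, 2 (AR order 2, c_2 = 0):
  (E0) gamma(0) = phi_1 gamma(1) + phi_2 gamma(2) + c_0
  (E1) gamma(1) = phi_1 gamma(0) + phi_2 gamma(1) + c_1
  (E2) gamma(2) = phi_1 gamma(1) + phi_2 gamma(0)
From (E1): gamma(1) = A gamma(0) + B with
  A = phi_1 / (1 - phi_2) = 0.454 / 0.604 = 0.751656,   B = c_1 / (1 - phi_2) = 1.356 / 0.604 = 2.245033.
Insert (E2) into (E0): gamma(0) (1 - phi_2^2) = phi_1 (1 + phi_2) gamma(1) + c_0.
  phi_1 (1 + phi_2) = (0.454)(1.396) = 0.633784,   1 - phi_2^2 = 0.843184.
Replace gamma(1) by A gamma(0) + B and collect gamma(0):
  gamma(0) [0.843184 - (0.633784)(0.751656)] = (0.633784)(2.245033) + 5.075308
  gamma(0) * 0.366797 = 6.498174
  gamma(0) = 6.498174 / 0.366797 = 17.716011.
  gamma(1) = A gamma(0) + B = (0.751656)(17.716011) + (2.245033) = 15.561372.
  gamma(2) = phi_1 gamma(1) + phi_2 gamma(0) = (0.454)(15.561372) + (0.396)(17.716011) = 14.080403.
Therefore gamma(2) = 14.0804 (to 4 decimal places).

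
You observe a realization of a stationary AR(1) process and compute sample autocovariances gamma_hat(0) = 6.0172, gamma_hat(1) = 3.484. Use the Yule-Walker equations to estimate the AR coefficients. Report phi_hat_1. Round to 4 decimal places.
\hat\phi_{1} = 0.5790

The Yule-Walker equations for an AR(p) process read, in matrix form,
  Gamma_p phi = r_p,   with   (Gamma_p)_{ij} = gamma(|i - j|),
                       (r_p)_i = gamma(i),   i,j = 1..p.
Substitute the sample gammas (Toeplitz matrix and right-hand side of size 1):
  Gamma_p = [[6.0172]]
  r_p     = [3.484]
With p = 1 this is the single equation gamma(0) phi_1 = gamma(1):
  phi_hat_1 = gamma(1) / gamma(0) = 3.484 / 6.0172 = 0.5790.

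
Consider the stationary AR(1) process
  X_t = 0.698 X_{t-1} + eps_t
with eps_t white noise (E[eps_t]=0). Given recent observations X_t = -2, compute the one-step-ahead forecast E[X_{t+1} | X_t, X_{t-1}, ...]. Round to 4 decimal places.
E[X_{t+1} \mid \mathcal F_t] = -1.3960

For an AR(p) model X_t = c + sum_i phi_i X_{t-i} + eps_t, the
one-step-ahead conditional mean is
  E[X_{t+1} | X_t, ...] = c + sum_i phi_i X_{t+1-i}.
Substitute known values:
  E[X_{t+1} | ...] = (0.698) * (-2)
                   = -1.3960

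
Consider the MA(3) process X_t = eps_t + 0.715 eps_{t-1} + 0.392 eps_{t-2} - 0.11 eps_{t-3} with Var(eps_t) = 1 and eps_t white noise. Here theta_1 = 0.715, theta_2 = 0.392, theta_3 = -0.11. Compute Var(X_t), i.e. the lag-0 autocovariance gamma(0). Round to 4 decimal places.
\gamma(0) = 1.6770

For an MA(q) process X_t = eps_t + sum_i theta_i eps_{t-i} with
Var(eps_t) = sigma^2, the variance is
  gamma(0) = sigma^2 * (1 + sum_i theta_i^2).
  sum_i theta_i^2 = (0.715)^2 + (0.392)^2 + (-0.11)^2 = 0.511225 + 0.153664 + 0.0121 = 0.676989.
  gamma(0) = 1 * (1 + 0.676989) = 1 * 1.676989 = 1.676989, which rounds to 1.6770.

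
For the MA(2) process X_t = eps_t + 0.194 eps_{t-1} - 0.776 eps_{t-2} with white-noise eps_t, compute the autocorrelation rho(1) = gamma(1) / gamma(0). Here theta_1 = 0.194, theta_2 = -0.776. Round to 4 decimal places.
\rho(1) = 0.0265

For an MA(q) process with theta_0 = 1, the autocovariance is
  gamma(k) = sigma^2 * sum_{i=0..q-k} theta_i * theta_{i+k},
and rho(k) = gamma(k) / gamma(0). Sigma^2 cancels.
  numerator   = (1)*(0.194) + (0.194)*(-0.776) = 0.043456.
  denominator = (1)^2 + (0.194)^2 + (-0.776)^2 = 1.639812.
  rho(1) = 0.043456 / 1.639812 = 0.0265.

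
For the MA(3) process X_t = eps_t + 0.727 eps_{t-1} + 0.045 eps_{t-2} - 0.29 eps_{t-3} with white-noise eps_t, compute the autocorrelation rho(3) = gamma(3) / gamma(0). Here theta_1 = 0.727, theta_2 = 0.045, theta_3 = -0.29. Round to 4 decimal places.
\rho(3) = -0.1796

For an MA(q) process with theta_0 = 1, the autocovariance is
  gamma(k) = sigma^2 * sum_{i=0..q-k} theta_i * theta_{i+k},
and rho(k) = gamma(k) / gamma(0). Sigma^2 cancels.
  numerator   = (1)*(-0.29) = -0.29.
  denominator = (1)^2 + (0.727)^2 + (0.045)^2 + (-0.29)^2 = 1.614654.
  rho(3) = -0.29 / 1.614654 = -0.1796.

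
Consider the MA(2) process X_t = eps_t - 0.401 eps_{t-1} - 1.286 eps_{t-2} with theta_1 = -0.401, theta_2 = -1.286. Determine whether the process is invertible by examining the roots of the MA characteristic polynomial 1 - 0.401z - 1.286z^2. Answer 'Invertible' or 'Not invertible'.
\text{Not invertible}

The MA(q) characteristic polynomial is P(z) = 1 - 0.401z - 1.286z^2.
Invertibility requires all roots to lie outside the unit circle, i.e. |z| > 1 for every root.
Set 1 + (-0.401) z + (-1.286) z^2 = 0, i.e. a z^2 + b z + c = 0 with a = -1.286, b = -0.401, c = 1.
Discriminant D = b^2 - 4ac = (-0.401)^2 - 4*(-1.286)*1 = 0.160801 - (-5.144) = 5.304801.
D >= 0, so the roots are real: z = (-b +/- sqrt(D)) / (2a) = (0.401 +/- 2.303215) / (-2.572).
  z_1 = (0.401 + 2.303215) / (-2.572) = -1.0514,   |z_1| = 1.0514.
  z_2 = (0.401 - 2.303215) / (-2.572) = 0.7396,   |z_2| = 0.7396.
Moduli of all roots: 1.0514, 0.7396.
All moduli strictly greater than 1? No.
Verdict: Not invertible.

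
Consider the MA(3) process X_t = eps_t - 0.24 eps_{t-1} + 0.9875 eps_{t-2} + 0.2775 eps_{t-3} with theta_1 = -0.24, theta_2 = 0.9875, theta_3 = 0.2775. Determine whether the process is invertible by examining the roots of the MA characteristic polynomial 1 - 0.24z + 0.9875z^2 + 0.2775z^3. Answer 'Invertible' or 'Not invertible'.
\text{Not invertible}

The MA(q) characteristic polynomial is P(z) = 1 - 0.24z + 0.9875z^2 + 0.2775z^3.
Invertibility requires all roots to lie outside the unit circle, i.e. |z| > 1 for every root.
Degree 3: look for a simple real root z0 first, then factor out (1 - z/z0) and solve the remaining quadratic.
Testing z0 = -4: P(-4) = 1 + (-0.24)(-4) + (0.9875)(-4)^2 + (0.2775)(-4)^3
  = 1 + (0.96) + (15.8) + (-17.76) = 0.  So z_0 = -4 is a root, |z_0| = 4.
Divide out the factor (1 + 0.25 z) = (1 - z/z0) (since 1/z0 = -0.25):
  P(z) = (1 + 0.25 z)(1 + (-0.49) z + (1.11) z^2)
  [check: z-coef -0.49 - (-0.25) = -0.24; z^2-coef 1.11 - (-0.25)(-0.49) = 0.9875; z^3-coef -(-0.25)(1.11) = 0.2775.]
Remaining roots from the quadratic factor 1 + (-0.49) z + (1.11) z^2:
  Set 1 + (-0.49) z + (1.11) z^2 = 0, i.e. a z^2 + b z + c = 0 with a = 1.11, b = -0.49, c = 1.
  Discriminant D = b^2 - 4ac = (-0.49)^2 - 4*(1.11)*1 = 0.2401 - (4.44) = -4.1999.
  D < 0, so the roots are the complex-conjugate pair z = (-b +/- i sqrt(-D)) / (2a) = 0.2207 +/- 0.9231i.
  For a conjugate pair |z|^2 = z * conj(z) = (product of roots) = c/a = 1/(1.11) = 0.900901, so |z| = sqrt(0.900901) = 0.9492 for both roots.
Moduli of all roots: 4.0000, 0.9492, 0.9492.
All moduli strictly greater than 1? No.
Verdict: Not invertible.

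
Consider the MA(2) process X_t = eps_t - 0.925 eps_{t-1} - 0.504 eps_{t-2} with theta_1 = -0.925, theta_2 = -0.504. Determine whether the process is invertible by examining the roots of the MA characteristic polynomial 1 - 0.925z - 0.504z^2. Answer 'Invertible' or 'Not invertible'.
\text{Not invertible}

The MA(q) characteristic polynomial is P(z) = 1 - 0.925z - 0.504z^2.
Invertibility requires all roots to lie outside the unit circle, i.e. |z| > 1 for every root.
Set 1 + (-0.925) z + (-0.504) z^2 = 0, i.e. a z^2 + b z + c = 0 with a = -0.504, b = -0.925, c = 1.
Discriminant D = b^2 - 4ac = (-0.925)^2 - 4*(-0.504)*1 = 0.855625 - (-2.016) = 2.871625.
D >= 0, so the roots are real: z = (-b +/- sqrt(D)) / (2a) = (0.925 +/- 1.694587) / (-1.008).
  z_1 = (0.925 + 1.694587) / (-1.008) = -2.5988,   |z_1| = 2.5988.
  z_2 = (0.925 - 1.694587) / (-1.008) = 0.7635,   |z_2| = 0.7635.
Moduli of all roots: 2.5988, 0.7635.
All moduli strictly greater than 1? No.
Verdict: Not invertible.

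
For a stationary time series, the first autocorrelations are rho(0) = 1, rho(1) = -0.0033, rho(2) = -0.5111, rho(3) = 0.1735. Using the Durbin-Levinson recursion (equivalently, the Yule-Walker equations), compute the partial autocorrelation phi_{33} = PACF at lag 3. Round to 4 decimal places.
\phi_{33} = 0.2291

The PACF at lag k is phi_{kk}, the last component of the solution
to the Yule-Walker system G_k phi = r_k where
  (G_k)_{ij} = rho(|i - j|), (r_k)_i = rho(i), i,j = 1..k.
Equivalently, Durbin-Levinson gives phi_{kk} iteratively:
  phi_{11} = rho(1)
  phi_{kk} = [rho(k) - sum_{j=1..k-1} phi_{k-1,j} rho(k-j)]
            / [1 - sum_{j=1..k-1} phi_{k-1,j} rho(j)],
  phi_{k,j} = phi_{k-1,j} - phi_{kk} phi_{k-1,k-j},  j = 1..k-1.
Step k = 1:
  phi_11 = rho(1) = -0.0033.
Step k = 2:
  phi_22 = [rho(2) - phi_11 rho(1)] / [1 - phi_11 rho(1)] = [-0.5111 - (-0.0033)(-0.0033)] / [1 - (-0.0033)(-0.0033)]
         = -0.51111089 / 0.99998911 = -0.511116.
  Update: phi_21 = phi_11 - phi_22 phi_11 = -0.0033 - (-0.511116)(-0.0033) = -0.004987.
Step k = 3:
  phi_33 = [rho(3) - phi_21 rho(2) - phi_22 rho(1)] / [1 - phi_21 rho(1) - phi_22 rho(2)]
    numerator   = 0.1735 - (-0.004987)(-0.5111) - (-0.511116)(-0.0033) = 0.16926462
    denominator = 1 - (-0.004987)(-0.0033) - (-0.511116)(-0.5111) = 0.73875192
  phi_33 = 0.16926462 / 0.73875192 = 0.2291.
Therefore phi_{33} = 0.2291.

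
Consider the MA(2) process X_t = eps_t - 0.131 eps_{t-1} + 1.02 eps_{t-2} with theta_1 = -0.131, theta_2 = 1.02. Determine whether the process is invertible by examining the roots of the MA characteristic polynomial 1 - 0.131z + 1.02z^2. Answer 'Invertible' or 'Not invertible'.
\text{Not invertible}

The MA(q) characteristic polynomial is P(z) = 1 - 0.131z + 1.02z^2.
Invertibility requires all roots to lie outside the unit circle, i.e. |z| > 1 for every root.
Set 1 + (-0.131) z + (1.02) z^2 = 0, i.e. a z^2 + b z + c = 0 with a = 1.02, b = -0.131, c = 1.
Discriminant D = b^2 - 4ac = (-0.131)^2 - 4*(1.02)*1 = 0.017161 - (4.08) = -4.062839.
D < 0, so the roots are the complex-conjugate pair z = (-b +/- i sqrt(-D)) / (2a) = 0.0642 +/- 0.9881i.
For a conjugate pair |z|^2 = z * conj(z) = (product of roots) = c/a = 1/(1.02) = 0.980392, so |z| = sqrt(0.980392) = 0.9901 for both roots.
Moduli of all roots: 0.9901, 0.9901.
All moduli strictly greater than 1? No.
Verdict: Not invertible.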